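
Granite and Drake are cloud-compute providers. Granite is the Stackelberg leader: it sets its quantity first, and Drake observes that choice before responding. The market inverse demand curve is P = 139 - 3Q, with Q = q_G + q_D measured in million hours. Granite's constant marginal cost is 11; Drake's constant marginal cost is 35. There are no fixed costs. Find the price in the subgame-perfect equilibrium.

49

Solve by backward induction. Given q_G, the follower Drake maximises π_D = (139 - 3q_G - 3q_D)q_D - 35q_D.
Setting the follower's marginal profit to zero, 104 - 3q_G - 6q_D = 0, i.e. q_D = (104 - 3q_G)/6.
The leader anticipates this reaction. Substituting into P = 139 - 3Q gives P = 87 - (3/2)q_G, so π_G = (87 - (3/2)q_G)q_G - 11q_G.
The leader's first-order condition 76 - 3q_G = 0 yields q_G = 76/3.
Then q_D = (104 - 3·(76/3))/6 = 14/3.
Total output Q = 30, so price P = 139 - 3·30 = 49.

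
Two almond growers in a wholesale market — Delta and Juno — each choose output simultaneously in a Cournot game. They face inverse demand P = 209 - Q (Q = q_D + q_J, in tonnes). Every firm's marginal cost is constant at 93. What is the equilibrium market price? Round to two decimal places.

131.67

A representative firm's profit is π_i = q_i(209 - Q) - 93q_i.
First-order condition (treating rivals' output as given): 116 - 2q_i - q_j = 0.
By symmetry each firm produces the same amount; substituting q_j = q_i yields q_i = 116/3.
Total output Q = 232/3, so price P = 209 - 232/3 = 395/3.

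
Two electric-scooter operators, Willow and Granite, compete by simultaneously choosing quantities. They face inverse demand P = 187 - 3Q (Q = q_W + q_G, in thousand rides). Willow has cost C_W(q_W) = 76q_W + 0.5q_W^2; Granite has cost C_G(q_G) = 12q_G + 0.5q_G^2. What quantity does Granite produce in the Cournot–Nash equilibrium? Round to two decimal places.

22.30

Willow's profit: π_W = (187 - 3Q)q_W - (76q_W + (1/2)q_W²). Setting ∂π_W/∂q_W = 0: 111 - 7q_W - 3(q_G) = 0.
Granite's profit: π_G = (187 - 3Q)q_G - (12q_G + (1/2)q_G²). Setting ∂π_G/∂q_G = 0: 175 - 7q_G - 3(q_W) = 0.
Rearranging gives the reaction functions q_W = (111 - 3q_G)/7 and q_G = (175 - 3q_W)/7.
Solving the pair: q_W = 63/10, q_G = 223/10.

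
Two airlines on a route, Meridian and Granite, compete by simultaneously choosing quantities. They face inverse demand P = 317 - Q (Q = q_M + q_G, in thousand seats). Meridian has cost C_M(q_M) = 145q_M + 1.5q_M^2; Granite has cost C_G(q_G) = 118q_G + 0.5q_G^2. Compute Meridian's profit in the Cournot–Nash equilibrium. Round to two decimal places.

1281.75

Meridian's profit: π_M = (317 - Q)q_M - (145q_M + (3/2)q_M²). Setting ∂π_M/∂q_M = 0: 172 - 5q_M - (q_G) = 0.
Granite's first-order condition: 199 - 3q_G - (q_M) = 0.
Rearranging gives the reaction functions q_M = (172 - q_G)/5 and q_G = (199 - q_M)/3.
Substituting one into the other gives q_M = 317/14 and q_G = 823/14.
Price P = 317 - 570/7 = 1649/7.
Meridian's profit: (1649/7)·(317/14) - 145·(317/14) - (3/2)(317/14)² = 1281.7474.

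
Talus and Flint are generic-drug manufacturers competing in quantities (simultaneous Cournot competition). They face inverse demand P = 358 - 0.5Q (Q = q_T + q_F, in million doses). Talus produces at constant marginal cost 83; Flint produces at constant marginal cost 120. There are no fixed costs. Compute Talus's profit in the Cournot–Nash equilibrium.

21632

Talus's profit: π_T = (358 - 0.5Q)q_T - (83q_T). Setting ∂π_T/∂q_T = 0: 275 - q_T - (1/2)(q_F) = 0.
Flint's profit: π_F = (358 - 0.5Q)q_F - (120q_F). Setting ∂π_F/∂q_F = 0: 238 - q_F - (1/2)(q_T) = 0.
Rearranging gives the reaction functions q_T = (275 - (1/2)q_F) and q_F = (238 - (1/2)q_T).
Substituting one into the other gives q_T = 208 and q_F = 134.
Price P = 358 - (1/2)·342 = 187.
Talus's profit: (187 - 83)·208 = 21632.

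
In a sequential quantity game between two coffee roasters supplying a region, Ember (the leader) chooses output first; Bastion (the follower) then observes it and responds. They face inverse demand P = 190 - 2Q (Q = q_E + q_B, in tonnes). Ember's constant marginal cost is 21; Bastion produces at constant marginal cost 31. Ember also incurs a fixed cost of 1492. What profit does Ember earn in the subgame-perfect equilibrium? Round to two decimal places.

510.56

Solve by backward induction. Given q_E, the follower Bastion maximises π_B = (190 - 2q_E - 2q_B)q_B - 31q_B.
Follower FOC: 159 - 2q_E - 4q_B = 0, so q_B(q_E) = (159 - 2q_E)/4.
The leader anticipates this reaction. Substituting into P = 190 - 2Q gives P = 221/2 - q_E, so π_E = (221/2 - q_E)q_E - 21q_E.
The leader's first-order condition 179/2 - 2q_E = 0 yields q_E = 179/4.
Then q_B = (159 - 2·(179/4))/4 = 139/8.
Price P = 190 - 2·(497/8) = 263/4.
Ember's profit: (263/4 - 21)·(179/4) - 1492 = 510.5625.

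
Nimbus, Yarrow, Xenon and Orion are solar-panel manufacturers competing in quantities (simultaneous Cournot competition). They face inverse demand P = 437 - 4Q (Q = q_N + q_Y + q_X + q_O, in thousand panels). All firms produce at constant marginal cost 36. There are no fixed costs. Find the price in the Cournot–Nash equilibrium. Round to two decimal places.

A representative firm's profit is π_i = q_i(437 - 4Q) - 36q_i.
First-order condition (treating rivals' output as given): 401 - 8q_i - 4·Σ_{j≠i} q_j = 0.
By symmetry each firm produces the same amount; substituting Σ_{j≠i} q_j = 3q_i yields q_i = 401/20.
Total output Q = 401/5, so price P = 437 - 4·(401/5) = 581/5.

116.20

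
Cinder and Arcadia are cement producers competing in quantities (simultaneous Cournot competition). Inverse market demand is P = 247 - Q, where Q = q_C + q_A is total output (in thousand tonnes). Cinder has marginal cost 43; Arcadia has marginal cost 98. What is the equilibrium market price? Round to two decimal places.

129.33

Cinder's profit: π_C = (247 - Q)q_C - (43q_C). Setting ∂π_C/∂q_C = 0: 204 - 2q_C - (q_A) = 0.
Arcadia's profit: π_A = (247 - Q)q_A - (98q_A). Setting ∂π_A/∂q_A = 0: 149 - 2q_A - (q_C) = 0.
So q_C = (204 - q_A)/2 and q_A = (149 - q_C)/2.
Solving the pair: q_C = 259/3, q_A = 94/3.
Total output Q = 353/3, so price P = 247 - 353/3 = 388/3.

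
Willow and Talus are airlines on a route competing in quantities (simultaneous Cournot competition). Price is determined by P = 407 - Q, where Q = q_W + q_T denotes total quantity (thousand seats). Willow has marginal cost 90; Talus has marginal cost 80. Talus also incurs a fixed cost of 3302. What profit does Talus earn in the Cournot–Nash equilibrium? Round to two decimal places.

Willow's profit: π_W = (407 - Q)q_W - (90q_W). Setting ∂π_W/∂q_W = 0: 317 - 2q_W - (q_T) = 0.
Talus's profit: π_T = (407 - Q)q_T - (80q_T). Setting ∂π_T/∂q_T = 0: 327 - 2q_T - (q_W) = 0.
Rearranging gives the reaction functions q_W = (317 - q_T)/2 and q_T = (327 - q_W)/2.
Solving the pair: q_W = 307/3, q_T = 337/3.
Price P = 407 - 644/3 = 577/3.
Talus's profit: (577/3 - 80)·(337/3) - 3302 = 9316.7778.

9316.78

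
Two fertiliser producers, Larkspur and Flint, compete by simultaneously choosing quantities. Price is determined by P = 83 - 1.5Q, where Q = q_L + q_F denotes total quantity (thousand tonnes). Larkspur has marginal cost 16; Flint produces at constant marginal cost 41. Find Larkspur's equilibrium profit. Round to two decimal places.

Larkspur's profit: π_L = (83 - 1.5Q)q_L - (16q_L). Setting ∂π_L/∂q_L = 0: 67 - 3q_L - (3/2)(q_F) = 0.
Flint's profit: π_F = (83 - 1.5Q)q_F - (41q_F). Setting ∂π_F/∂q_F = 0: 42 - 3q_F - (3/2)(q_L) = 0.
Best responses: q_L = (67 - (3/2)q_F)/3, q_F = (42 - (3/2)q_L)/3.
Solving the pair: q_L = 184/9, q_F = 34/9.
Price P = 83 - (3/2)·(218/9) = 140/3.
Larkspur's profit: (140/3 - 16)·(184/9) = 626.9630.

626.96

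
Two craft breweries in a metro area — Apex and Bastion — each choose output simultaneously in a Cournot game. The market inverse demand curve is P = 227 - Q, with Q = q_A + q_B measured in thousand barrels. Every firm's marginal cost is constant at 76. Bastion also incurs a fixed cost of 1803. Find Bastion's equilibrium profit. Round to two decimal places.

730.44

A representative firm's profit is π_i = q_i(227 - Q) - 76q_i.
First-order condition (treating rivals' output as given): 151 - 2q_i - q_j = 0.
By symmetry each firm produces the same amount; substituting q_j = q_i yields q_i = 151/3.
Price P = 227 - 302/3 = 379/3.
Bastion's profit: (379/3 - 76)·(151/3) - 1803 = 730.4444.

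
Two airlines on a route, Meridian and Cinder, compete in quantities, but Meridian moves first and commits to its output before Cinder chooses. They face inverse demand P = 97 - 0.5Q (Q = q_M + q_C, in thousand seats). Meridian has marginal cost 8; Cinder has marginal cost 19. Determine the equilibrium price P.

The follower Cinder best-responds to any q_M: π_C = (97 - 0.5Q)q_C - 19q_C.
Follower FOC: 78 - (1/2)q_M - q_C = 0, so q_C(q_M) = (78 - (1/2)q_M).
The leader anticipates this reaction. Substituting into P = 97 - 0.5Q gives P = 58 - (1/4)q_M, so π_M = (58 - (1/4)q_M)q_M - 8q_M.
Maximising: ∂π_M/∂q_M = 50 - (1/2)q_M = 0, giving q_M = 100.
Then q_C = (78 - (1/2)·100) = 28.
Total output Q = 128, so price P = 97 - (1/2)·128 = 33.

33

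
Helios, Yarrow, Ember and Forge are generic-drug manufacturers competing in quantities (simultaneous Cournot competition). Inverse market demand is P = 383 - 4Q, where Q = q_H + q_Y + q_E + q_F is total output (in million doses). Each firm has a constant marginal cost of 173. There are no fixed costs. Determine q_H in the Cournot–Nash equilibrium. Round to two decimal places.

Each firm earns π_i = (383 - 4Q)q_i - 173q_i.
First-order condition (treating rivals' output as given): 210 - 8q_i - 4·Σ_{j≠i} q_j = 0.
With identical firms every q_j equals q_i, so Σ_{j≠i} q_j = 3q_i and 210 = 20q_i, giving q_i = 21/2.

10.50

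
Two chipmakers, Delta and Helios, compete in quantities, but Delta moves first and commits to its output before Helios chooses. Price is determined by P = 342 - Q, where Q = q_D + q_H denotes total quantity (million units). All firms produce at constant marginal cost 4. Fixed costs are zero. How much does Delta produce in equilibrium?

The follower Helios best-responds to any q_D: π_H = (342 - Q)q_H - 4q_H.
Follower FOC: 338 - q_D - 2q_H = 0, so q_H(q_D) = (338 - q_D)/2.
The leader anticipates this reaction. Substituting into P = 342 - Q gives P = 173 - (1/2)q_D, so π_D = (173 - (1/2)q_D)q_D - 4q_D.
Maximising: ∂π_D/∂q_D = 169 - q_D = 0, giving q_D = 169.
Then q_H = (338 - 169)/2 = 169/2.

169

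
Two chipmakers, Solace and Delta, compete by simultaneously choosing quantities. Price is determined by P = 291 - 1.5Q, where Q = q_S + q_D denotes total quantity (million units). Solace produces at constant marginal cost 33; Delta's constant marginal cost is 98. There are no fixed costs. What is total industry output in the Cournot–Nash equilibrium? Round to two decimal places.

Solace's profit: π_S = (291 - 1.5Q)q_S - (33q_S). Setting ∂π_S/∂q_S = 0: 258 - 3q_S - (3/2)(q_D) = 0.
Delta's profit: π_D = (291 - 1.5Q)q_D - (98q_D). Setting ∂π_D/∂q_D = 0: 193 - 3q_D - (3/2)(q_S) = 0.
Rearranging gives the reaction functions q_S = (258 - (3/2)q_D)/3 and q_D = (193 - (3/2)q_S)/3.
Solving the pair: q_S = 646/9, q_D = 256/9.
Total output Q = 646/9 + 256/9 = 902/9.

100.22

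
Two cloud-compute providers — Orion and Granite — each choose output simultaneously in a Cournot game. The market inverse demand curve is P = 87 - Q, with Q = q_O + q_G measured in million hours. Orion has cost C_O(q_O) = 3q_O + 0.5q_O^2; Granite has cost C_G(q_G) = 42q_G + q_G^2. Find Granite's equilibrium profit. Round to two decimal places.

Orion's profit: π_O = (87 - Q)q_O - (3q_O + (1/2)q_O²). Setting ∂π_O/∂q_O = 0: 84 - 3q_O - (q_G) = 0.
Granite's first-order condition: 45 - 4q_G - (q_O) = 0.
So q_O = (84 - q_G)/3 and q_G = (45 - q_O)/4.
Substituting one into the other gives q_O = 291/11 and q_G = 51/11.
Price P = 87 - 342/11 = 615/11.
Granite's profit: (615/11)·(51/11) - 42·(51/11) - (51/11)² = 42.9917.

42.99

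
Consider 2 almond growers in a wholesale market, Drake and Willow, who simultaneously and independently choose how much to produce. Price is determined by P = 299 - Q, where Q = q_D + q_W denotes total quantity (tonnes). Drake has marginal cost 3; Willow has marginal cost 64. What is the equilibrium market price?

122

Drake's profit: π_D = (299 - Q)q_D - (3q_D). Setting ∂π_D/∂q_D = 0: 296 - 2q_D - (q_W) = 0.
Willow's first-order condition: 235 - 2q_W - (q_D) = 0.
So q_D = (296 - q_W)/2 and q_W = (235 - q_D)/2.
Substituting one into the other gives q_D = 119 and q_W = 58.
Total output Q = 177, so price P = 299 - 177 = 122.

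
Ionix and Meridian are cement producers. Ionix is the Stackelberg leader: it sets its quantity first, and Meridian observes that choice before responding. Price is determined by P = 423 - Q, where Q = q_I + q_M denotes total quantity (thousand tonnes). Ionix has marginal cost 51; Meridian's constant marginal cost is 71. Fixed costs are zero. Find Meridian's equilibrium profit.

Solve by backward induction. Given q_I, the follower Meridian maximises π_M = (423 - q_I - q_M)q_M - 71q_M.
Setting the follower's marginal profit to zero, 352 - q_I - 2q_M = 0, i.e. q_M = (352 - q_I)/2.
Ionix substitutes q_M(q_I) into its own profit: π_I = q_I(423 - q_I - (352 - q_I)/2) - 51q_I = (247 - (1/2)q_I)q_I - 51q_I.
Leader FOC: 196 - q_I = 0, so q_I = 196.
Then q_M = (352 - 196)/2 = 78.
Price P = 423 - 274 = 149.
Meridian's profit: (149 - 71)·78 = 6084.

6084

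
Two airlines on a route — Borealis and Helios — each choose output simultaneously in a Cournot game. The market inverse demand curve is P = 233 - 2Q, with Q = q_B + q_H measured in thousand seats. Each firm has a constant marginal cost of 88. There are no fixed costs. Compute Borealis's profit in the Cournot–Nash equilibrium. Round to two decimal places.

Each firm earns π_i = (233 - 2Q)q_i - 88q_i.
First-order condition (treating rivals' output as given): 145 - 4q_i - 2q_j = 0.
With identical firms every q_j equals q_i, so q_j = q_i and 145 = 6q_i, giving q_i = 145/6.
Price P = 233 - 2·(145/3) = 409/3.
Borealis's profit: (409/3 - 88)·(145/6) = 1168.0556.

1168.06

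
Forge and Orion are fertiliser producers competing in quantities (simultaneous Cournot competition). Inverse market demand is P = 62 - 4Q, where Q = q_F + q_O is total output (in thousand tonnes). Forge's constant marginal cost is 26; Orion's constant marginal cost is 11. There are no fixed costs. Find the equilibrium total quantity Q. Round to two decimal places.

Forge's profit: π_F = (62 - 4Q)q_F - (26q_F). Setting ∂π_F/∂q_F = 0: 36 - 8q_F - 4(q_O) = 0.
Orion's profit: π_O = (62 - 4Q)q_O - (11q_O). Setting ∂π_O/∂q_O = 0: 51 - 8q_O - 4(q_F) = 0.
Rearranging gives the reaction functions q_F = (36 - 4q_O)/8 and q_O = (51 - 4q_F)/8.
Substituting one into the other gives q_F = 7/4 and q_O = 11/2.
Total output Q = 7/4 + 11/2 = 29/4.

7.25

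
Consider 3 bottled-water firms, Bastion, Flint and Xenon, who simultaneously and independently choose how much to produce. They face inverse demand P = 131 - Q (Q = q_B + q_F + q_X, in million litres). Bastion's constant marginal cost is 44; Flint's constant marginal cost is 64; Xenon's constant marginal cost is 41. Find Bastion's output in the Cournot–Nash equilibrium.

Bastion's profit: π_B = (131 - Q)q_B - (44q_B). Setting ∂π_B/∂q_B = 0: 87 - 2q_B - (q_F + q_X) = 0.
Flint's profit: π_F = (131 - Q)q_F - (64q_F). Setting ∂π_F/∂q_F = 0: 67 - 2q_F - (q_B + q_X) = 0.
Xenon's profit: π_X = (131 - Q)q_X - (41q_X). Setting ∂π_X/∂q_X = 0: 90 - 2q_X - (q_B + q_F) = 0.
Adding the 3 first-order conditions: 244 − 4Q = 0, so Q = 61.
Back-substituting: q_B = (87 − 61) = 26, q_F = (67 − 61) = 6, q_X = (90 − 61) = 29.

26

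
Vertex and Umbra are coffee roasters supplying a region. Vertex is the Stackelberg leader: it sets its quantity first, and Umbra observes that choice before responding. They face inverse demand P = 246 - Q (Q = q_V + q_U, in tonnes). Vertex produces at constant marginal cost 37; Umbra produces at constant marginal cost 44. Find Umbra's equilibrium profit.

2209

The follower Umbra best-responds to any q_V: π_U = (246 - Q)q_U - 44q_U.
Setting the follower's marginal profit to zero, 202 - q_V - 2q_U = 0, i.e. q_U = (202 - q_V)/2.
Vertex substitutes q_U(q_V) into its own profit: π_V = q_V(246 - q_V - (202 - q_V)/2) - 37q_V = (145 - (1/2)q_V)q_V - 37q_V.
Maximising: ∂π_V/∂q_V = 108 - q_V = 0, giving q_V = 108.
Then q_U = (202 - 108)/2 = 47.
Price P = 246 - 155 = 91.
Umbra's profit: (91 - 44)·47 = 2209.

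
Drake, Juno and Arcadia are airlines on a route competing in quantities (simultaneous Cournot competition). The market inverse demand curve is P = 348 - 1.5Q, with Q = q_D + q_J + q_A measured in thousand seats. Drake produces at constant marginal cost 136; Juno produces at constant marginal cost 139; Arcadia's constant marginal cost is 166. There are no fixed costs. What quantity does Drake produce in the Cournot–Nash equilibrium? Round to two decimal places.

Drake's profit: π_D = (348 - 1.5Q)q_D - (136q_D). Setting ∂π_D/∂q_D = 0: 212 - 3q_D - (3/2)(q_J + q_A) = 0.
Juno's first-order condition: 209 - 3q_J - (3/2)(q_D + q_A) = 0.
Arcadia's first-order condition: 182 - 3q_A - (3/2)(q_D + q_J) = 0.
Summing all 3 equations gives 603 − 6Q = 0, hence Q = 201/2.
Back-substituting: q_D = (212 − 603/4)/(3/2) = 245/6, q_J = (209 − 603/4)/(3/2) = 233/6, q_A = (182 − 603/4)/(3/2) = 125/6.

40.83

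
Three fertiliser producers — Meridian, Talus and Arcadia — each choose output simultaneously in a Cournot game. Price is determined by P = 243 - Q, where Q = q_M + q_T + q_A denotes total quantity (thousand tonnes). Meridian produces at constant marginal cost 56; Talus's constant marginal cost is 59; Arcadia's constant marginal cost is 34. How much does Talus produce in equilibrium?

Meridian's profit: π_M = (243 - Q)q_M - (56q_M). Setting ∂π_M/∂q_M = 0: 187 - 2q_M - (q_T + q_A) = 0.
Talus's first-order condition: 184 - 2q_T - (q_M + q_A) = 0.
Arcadia's profit: π_A = (243 - Q)q_A - (34q_A). Setting ∂π_A/∂q_A = 0: 209 - 2q_A - (q_M + q_T) = 0.
Summing all 3 equations gives 580 − 4Q = 0, hence Q = 145.
Back-substituting: q_M = (187 − 145) = 42, q_T = (184 − 145) = 39, q_A = (209 − 145) = 64.

39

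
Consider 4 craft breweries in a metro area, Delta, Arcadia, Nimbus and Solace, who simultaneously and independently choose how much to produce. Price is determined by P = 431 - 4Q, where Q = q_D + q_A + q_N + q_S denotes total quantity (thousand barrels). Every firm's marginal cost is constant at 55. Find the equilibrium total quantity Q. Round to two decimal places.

Each firm earns π_i = (431 - 4Q)q_i - 55q_i.
Setting ∂π_i/∂q_i = 0 with rivals' quantities fixed: 376 - 8q_i - 4·Σ_{j≠i} q_j = 0.
By symmetry each firm produces the same amount; substituting Σ_{j≠i} q_j = 3q_i yields q_i = 376/20 = 94/5.
Total output Q = 94/5 + 94/5 + 94/5 + 94/5 = 376/5.

75.20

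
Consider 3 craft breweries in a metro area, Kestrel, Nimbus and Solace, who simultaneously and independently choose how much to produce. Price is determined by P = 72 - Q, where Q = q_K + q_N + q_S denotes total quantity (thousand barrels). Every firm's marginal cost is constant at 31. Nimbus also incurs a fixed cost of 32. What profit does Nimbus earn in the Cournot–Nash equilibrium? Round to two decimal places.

Each firm earns π_i = (72 - Q)q_i - 31q_i.
Setting ∂π_i/∂q_i = 0 with rivals' quantities fixed: 41 - 2q_i - Σ_{j≠i} q_j = 0.
By symmetry each firm produces the same amount; substituting Σ_{j≠i} q_j = 2q_i yields q_i = 41/4.
Price P = 72 - 123/4 = 165/4.
Nimbus's profit: (165/4 - 31)·(41/4) - 32 = 1169/16.

73.06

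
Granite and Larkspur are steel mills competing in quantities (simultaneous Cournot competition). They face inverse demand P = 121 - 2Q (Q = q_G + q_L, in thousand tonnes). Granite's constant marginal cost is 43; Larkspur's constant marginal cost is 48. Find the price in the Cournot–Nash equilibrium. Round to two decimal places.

70.67

Granite's profit: π_G = (121 - 2Q)q_G - (43q_G). Setting ∂π_G/∂q_G = 0: 78 - 4q_G - 2(q_L) = 0.
Larkspur's first-order condition: 73 - 4q_L - 2(q_G) = 0.
Rearranging gives the reaction functions q_G = (78 - 2q_L)/4 and q_L = (73 - 2q_G)/4.
Substituting one into the other gives q_G = 83/6 and q_L = 34/3.
Total output Q = 151/6, so price P = 121 - 2·(151/6) = 212/3.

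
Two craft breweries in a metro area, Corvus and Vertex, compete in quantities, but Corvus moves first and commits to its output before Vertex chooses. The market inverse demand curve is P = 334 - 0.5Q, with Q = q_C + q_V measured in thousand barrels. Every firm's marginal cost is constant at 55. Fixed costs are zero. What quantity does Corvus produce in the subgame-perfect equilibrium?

Solve by backward induction. Given q_C, the follower Vertex maximises π_V = (334 - (1/2)q_C - (1/2)q_V)q_V - 55q_V.
Setting the follower's marginal profit to zero, 279 - (1/2)q_C - q_V = 0, i.e. q_V = (279 - (1/2)q_C).
Corvus substitutes q_V(q_C) into its own profit: π_C = q_C(334 - (1/2)q_C - (279 - (1/2)q_C)/2) - 55q_C = (389/2 - (1/4)q_C)q_C - 55q_C.
Maximising: ∂π_C/∂q_C = 279/2 - (1/2)q_C = 0, giving q_C = 279.
Then q_V = (279 - (1/2)·279) = 279/2.

279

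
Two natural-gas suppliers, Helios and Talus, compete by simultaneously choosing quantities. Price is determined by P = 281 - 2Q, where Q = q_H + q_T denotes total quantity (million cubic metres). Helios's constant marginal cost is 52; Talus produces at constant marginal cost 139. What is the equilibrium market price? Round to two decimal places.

157.33

Helios's profit: π_H = (281 - 2Q)q_H - (52q_H). Setting ∂π_H/∂q_H = 0: 229 - 4q_H - 2(q_T) = 0.
Talus's profit: π_T = (281 - 2Q)q_T - (139q_T). Setting ∂π_T/∂q_T = 0: 142 - 4q_T - 2(q_H) = 0.
Rearranging gives the reaction functions q_H = (229 - 2q_T)/4 and q_T = (142 - 2q_H)/4.
Substituting one into the other gives q_H = 158/3 and q_T = 55/6.
Total output Q = 371/6, so price P = 281 - 2·(371/6) = 472/3.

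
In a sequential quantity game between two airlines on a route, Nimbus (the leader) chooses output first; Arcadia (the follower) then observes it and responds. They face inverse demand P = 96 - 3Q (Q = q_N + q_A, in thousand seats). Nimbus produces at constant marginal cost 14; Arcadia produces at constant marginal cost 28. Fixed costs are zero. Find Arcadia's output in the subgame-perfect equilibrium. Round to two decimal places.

3.33

The follower Arcadia best-responds to any q_N: π_A = (96 - 3Q)q_A - 28q_A.
∂π_A/∂q_A = 68 - 3q_N - 6q_A = 0 gives the reaction function q_A = (68 - 3q_N)/6.
Nimbus substitutes q_A(q_N) into its own profit: π_N = q_N(96 - 3q_N - (68 - 3q_N)/2) - 14q_N = (62 - (3/2)q_N)q_N - 14q_N.
The leader's first-order condition 48 - 3q_N = 0 yields q_N = 16.
Then q_A = (68 - 3·16)/6 = 10/3.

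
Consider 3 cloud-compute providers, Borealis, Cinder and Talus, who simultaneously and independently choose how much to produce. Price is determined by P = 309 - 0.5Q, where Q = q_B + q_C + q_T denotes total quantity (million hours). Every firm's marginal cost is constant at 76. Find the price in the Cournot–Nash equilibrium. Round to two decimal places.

134.25

A representative firm's profit is π_i = q_i(309 - 0.5Q) - 76q_i.
First-order condition (treating rivals' output as given): 233 - q_i - (1/2)·Σ_{j≠i} q_j = 0.
By symmetry each firm produces the same amount; substituting Σ_{j≠i} q_j = 2q_i yields q_i = 233/2.
Total output Q = 699/2, so price P = 309 - (1/2)·(699/2) = 537/4.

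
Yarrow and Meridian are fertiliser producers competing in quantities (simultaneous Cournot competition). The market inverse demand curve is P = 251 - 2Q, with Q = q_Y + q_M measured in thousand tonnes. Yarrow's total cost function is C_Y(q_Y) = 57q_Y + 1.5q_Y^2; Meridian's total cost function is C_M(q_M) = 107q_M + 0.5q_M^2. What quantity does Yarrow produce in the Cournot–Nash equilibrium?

Yarrow's profit: π_Y = (251 - 2Q)q_Y - (57q_Y + (3/2)q_Y²). Setting ∂π_Y/∂q_Y = 0: 194 - 7q_Y - 2(q_M) = 0.
Meridian's profit: π_M = (251 - 2Q)q_M - (107q_M + (1/2)q_M²). Setting ∂π_M/∂q_M = 0: 144 - 5q_M - 2(q_Y) = 0.
Best responses: q_Y = (194 - 2q_M)/7, q_M = (144 - 2q_Y)/5.
Solving the pair: q_Y = 22, q_M = 20.

22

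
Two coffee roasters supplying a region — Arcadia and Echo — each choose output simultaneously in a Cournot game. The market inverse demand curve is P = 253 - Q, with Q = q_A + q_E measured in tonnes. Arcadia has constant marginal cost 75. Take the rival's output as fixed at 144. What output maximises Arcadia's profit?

17

With the rival's output fixed at 144, Arcadia's profit is π_A = (253 - 144 - q_A)q_A - (75q_A) = (109 - q_A)q_A - (75q_A).
∂π_A/∂q_A = 34 - 2q_A = 0, so q_A = 17.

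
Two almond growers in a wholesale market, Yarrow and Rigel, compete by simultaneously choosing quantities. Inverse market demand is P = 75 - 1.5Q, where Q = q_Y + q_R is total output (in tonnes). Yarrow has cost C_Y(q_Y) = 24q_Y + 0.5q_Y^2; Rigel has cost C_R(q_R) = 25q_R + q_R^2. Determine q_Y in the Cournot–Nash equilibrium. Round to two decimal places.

Yarrow's profit: π_Y = (75 - 1.5Q)q_Y - (24q_Y + (1/2)q_Y²). Setting ∂π_Y/∂q_Y = 0: 51 - 4q_Y - (3/2)(q_R) = 0.
Rigel's profit: π_R = (75 - 1.5Q)q_R - (25q_R + q_R²). Setting ∂π_R/∂q_R = 0: 50 - 5q_R - (3/2)(q_Y) = 0.
Rearranging gives the reaction functions q_Y = (51 - (3/2)q_R)/4 and q_R = (50 - (3/2)q_Y)/5.
Substituting one into the other gives q_Y = 720/71 and q_R = 494/71.

10.14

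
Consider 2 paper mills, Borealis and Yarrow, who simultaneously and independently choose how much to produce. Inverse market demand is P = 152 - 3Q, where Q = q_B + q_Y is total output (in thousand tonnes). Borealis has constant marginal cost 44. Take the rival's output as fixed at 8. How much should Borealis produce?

With the rival's output fixed at 8, Borealis's profit is π_B = (152 - 3·8 - 3q_B)q_B - (44q_B) = (128 - 3q_B)q_B - (44q_B).
∂π_B/∂q_B = 84 - 6q_B = 0, so q_B = 14.

14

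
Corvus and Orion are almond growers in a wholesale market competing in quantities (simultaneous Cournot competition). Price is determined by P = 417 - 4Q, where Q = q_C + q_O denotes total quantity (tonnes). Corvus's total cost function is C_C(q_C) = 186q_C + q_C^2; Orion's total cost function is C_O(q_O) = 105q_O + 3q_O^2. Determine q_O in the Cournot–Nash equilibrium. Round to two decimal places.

17.71

Corvus's profit: π_C = (417 - 4Q)q_C - (186q_C + q_C²). Setting ∂π_C/∂q_C = 0: 231 - 10q_C - 4(q_O) = 0.
Orion's profit: π_O = (417 - 4Q)q_O - (105q_O + 3q_O²). Setting ∂π_O/∂q_O = 0: 312 - 14q_O - 4(q_C) = 0.
Best responses: q_C = (231 - 4q_O)/10, q_O = (312 - 4q_C)/14.
Solving the pair: q_C = 993/62, q_O = 549/31.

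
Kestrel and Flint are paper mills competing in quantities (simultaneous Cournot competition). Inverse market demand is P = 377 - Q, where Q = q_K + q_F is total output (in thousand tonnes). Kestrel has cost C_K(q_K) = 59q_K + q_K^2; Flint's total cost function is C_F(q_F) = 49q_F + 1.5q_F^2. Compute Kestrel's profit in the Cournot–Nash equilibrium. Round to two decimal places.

Kestrel's profit: π_K = (377 - Q)q_K - (59q_K + q_K²). Setting ∂π_K/∂q_K = 0: 318 - 4q_K - (q_F) = 0.
Flint's profit: π_F = (377 - Q)q_F - (49q_F + (3/2)q_F²). Setting ∂π_F/∂q_F = 0: 328 - 5q_F - (q_K) = 0.
Best responses: q_K = (318 - q_F)/4, q_F = (328 - q_K)/5.
Solving the pair: q_K = 1262/19, q_F = 994/19.
Price P = 377 - 118.7368 = 258.2632.
Kestrel's profit: 258.2632·(1262/19) - 59·(1262/19) - (1262/19)² = 8823.5125.

8823.51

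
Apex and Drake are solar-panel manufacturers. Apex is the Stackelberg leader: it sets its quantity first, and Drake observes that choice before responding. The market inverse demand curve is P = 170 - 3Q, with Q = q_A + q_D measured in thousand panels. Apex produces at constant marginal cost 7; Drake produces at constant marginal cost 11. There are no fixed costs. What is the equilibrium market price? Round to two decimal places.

48.75

The follower Drake best-responds to any q_A: π_D = (170 - 3Q)q_D - 11q_D.
∂π_D/∂q_D = 159 - 3q_A - 6q_D = 0 gives the reaction function q_D = (159 - 3q_A)/6.
Apex substitutes q_D(q_A) into its own profit: π_A = q_A(170 - 3q_A - (159 - 3q_A)/2) - 7q_A = (181/2 - (3/2)q_A)q_A - 7q_A.
Maximising: ∂π_A/∂q_A = 167/2 - 3q_A = 0, giving q_A = 167/6.
Then q_D = (159 - 3·(167/6))/6 = 151/12.
Total output Q = 485/12, so price P = 170 - 3·(485/12) = 195/4.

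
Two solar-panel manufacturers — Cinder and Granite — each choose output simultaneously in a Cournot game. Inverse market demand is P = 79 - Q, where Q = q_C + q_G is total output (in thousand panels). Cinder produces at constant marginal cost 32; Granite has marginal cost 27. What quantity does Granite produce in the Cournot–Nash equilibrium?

Cinder's profit: π_C = (79 - Q)q_C - (32q_C). Setting ∂π_C/∂q_C = 0: 47 - 2q_C - (q_G) = 0.
Granite's profit: π_G = (79 - Q)q_G - (27q_G). Setting ∂π_G/∂q_G = 0: 52 - 2q_G - (q_C) = 0.
Rearranging gives the reaction functions q_C = (47 - q_G)/2 and q_G = (52 - q_C)/2.
Substituting one into the other gives q_C = 14 and q_G = 19.

19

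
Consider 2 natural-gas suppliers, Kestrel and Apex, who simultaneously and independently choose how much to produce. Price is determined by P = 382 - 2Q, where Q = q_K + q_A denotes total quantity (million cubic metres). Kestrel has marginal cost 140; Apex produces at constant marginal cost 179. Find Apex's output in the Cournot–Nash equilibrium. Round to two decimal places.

27.33

Kestrel's profit: π_K = (382 - 2Q)q_K - (140q_K). Setting ∂π_K/∂q_K = 0: 242 - 4q_K - 2(q_A) = 0.
Apex's first-order condition: 203 - 4q_A - 2(q_K) = 0.
Best responses: q_K = (242 - 2q_A)/4, q_A = (203 - 2q_K)/4.
Solving the pair: q_K = 281/6, q_A = 82/3.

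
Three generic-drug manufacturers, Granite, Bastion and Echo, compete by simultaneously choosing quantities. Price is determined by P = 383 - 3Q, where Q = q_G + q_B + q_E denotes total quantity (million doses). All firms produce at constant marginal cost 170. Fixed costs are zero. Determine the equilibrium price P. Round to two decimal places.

223.25

A representative firm's profit is π_i = q_i(383 - 3Q) - 170q_i.
Setting ∂π_i/∂q_i = 0 with rivals' quantities fixed: 213 - 6q_i - 3·Σ_{j≠i} q_j = 0.
With identical firms every q_j equals q_i, so Σ_{j≠i} q_j = 2q_i and 213 = 12q_i, giving q_i = 71/4.
Total output Q = 213/4, so price P = 383 - 3·(213/4) = 893/4.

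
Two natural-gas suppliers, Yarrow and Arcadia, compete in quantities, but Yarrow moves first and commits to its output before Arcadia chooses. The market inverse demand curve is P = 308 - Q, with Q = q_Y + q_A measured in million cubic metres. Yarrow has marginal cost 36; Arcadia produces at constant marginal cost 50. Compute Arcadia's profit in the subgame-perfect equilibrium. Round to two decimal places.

3306.25

Solve by backward induction. Given q_Y, the follower Arcadia maximises π_A = (308 - q_Y - q_A)q_A - 50q_A.
Follower FOC: 258 - q_Y - 2q_A = 0, so q_A(q_Y) = (258 - q_Y)/2.
The leader anticipates this reaction. Substituting into P = 308 - Q gives P = 179 - (1/2)q_Y, so π_Y = (179 - (1/2)q_Y)q_Y - 36q_Y.
Maximising: ∂π_Y/∂q_Y = 143 - q_Y = 0, giving q_Y = 143.
Then q_A = (258 - 143)/2 = 115/2.
Price P = 308 - 401/2 = 215/2.
Arcadia's profit: (215/2 - 50)·(115/2) = 3306.2500.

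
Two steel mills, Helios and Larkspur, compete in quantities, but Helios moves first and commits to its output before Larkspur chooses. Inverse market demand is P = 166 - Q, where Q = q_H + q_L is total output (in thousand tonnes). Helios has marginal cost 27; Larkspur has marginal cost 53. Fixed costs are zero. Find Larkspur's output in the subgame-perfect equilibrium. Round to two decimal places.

Solve by backward induction. Given q_H, the follower Larkspur maximises π_L = (166 - q_H - q_L)q_L - 53q_L.
Follower FOC: 113 - q_H - 2q_L = 0, so q_L(q_H) = (113 - q_H)/2.
The leader anticipates this reaction. Substituting into P = 166 - Q gives P = 219/2 - (1/2)q_H, so π_H = (219/2 - (1/2)q_H)q_H - 27q_H.
Maximising: ∂π_H/∂q_H = 165/2 - q_H = 0, giving q_H = 165/2.
Then q_L = (113 - 165/2)/2 = 61/4.

15.25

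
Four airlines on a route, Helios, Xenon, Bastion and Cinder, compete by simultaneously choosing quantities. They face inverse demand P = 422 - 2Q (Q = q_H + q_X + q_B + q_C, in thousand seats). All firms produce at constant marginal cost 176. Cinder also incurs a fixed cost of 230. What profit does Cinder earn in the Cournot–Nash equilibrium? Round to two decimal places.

980.32

Each firm earns π_i = (422 - 2Q)q_i - 176q_i.
Setting ∂π_i/∂q_i = 0 with rivals' quantities fixed: 246 - 4q_i - 2·Σ_{j≠i} q_j = 0.
With identical firms every q_j equals q_i, so Σ_{j≠i} q_j = 3q_i and 246 = 10q_i, giving q_i = 123/5.
Price P = 422 - 2·(492/5) = 1126/5.
Cinder's profit: (1126/5 - 176)·(123/5) - 230 = 980.3200.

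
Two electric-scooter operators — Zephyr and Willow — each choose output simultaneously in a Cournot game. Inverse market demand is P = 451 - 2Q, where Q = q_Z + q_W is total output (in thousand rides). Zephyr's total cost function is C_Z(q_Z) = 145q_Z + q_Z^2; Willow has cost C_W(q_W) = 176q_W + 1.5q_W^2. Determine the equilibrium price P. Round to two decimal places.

312.58

Zephyr's profit: π_Z = (451 - 2Q)q_Z - (145q_Z + q_Z²). Setting ∂π_Z/∂q_Z = 0: 306 - 6q_Z - 2(q_W) = 0.
Willow's profit: π_W = (451 - 2Q)q_W - (176q_W + (3/2)q_W²). Setting ∂π_W/∂q_W = 0: 275 - 7q_W - 2(q_Z) = 0.
Rearranging gives the reaction functions q_Z = (306 - 2q_W)/6 and q_W = (275 - 2q_Z)/7.
Solving the pair: q_Z = 796/19, q_W = 519/19.
Total output Q = 1315/19, so price P = 451 - 2·(1315/19) = 312.5789.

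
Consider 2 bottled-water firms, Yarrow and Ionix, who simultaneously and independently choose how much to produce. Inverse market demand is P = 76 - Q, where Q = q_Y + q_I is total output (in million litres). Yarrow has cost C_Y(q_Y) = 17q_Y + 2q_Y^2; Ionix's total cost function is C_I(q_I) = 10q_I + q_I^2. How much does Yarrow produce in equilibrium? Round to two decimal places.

7.39

Yarrow's profit: π_Y = (76 - Q)q_Y - (17q_Y + 2q_Y²). Setting ∂π_Y/∂q_Y = 0: 59 - 6q_Y - (q_I) = 0.
Ionix's first-order condition: 66 - 4q_I - (q_Y) = 0.
So q_Y = (59 - q_I)/6 and q_I = (66 - q_Y)/4.
Solving the pair: q_Y = 170/23, q_I = 337/23.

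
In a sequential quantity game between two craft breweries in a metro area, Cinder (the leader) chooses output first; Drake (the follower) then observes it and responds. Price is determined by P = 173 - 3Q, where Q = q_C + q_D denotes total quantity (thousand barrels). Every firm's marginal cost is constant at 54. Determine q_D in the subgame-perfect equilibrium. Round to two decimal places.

The follower Drake best-responds to any q_C: π_D = (173 - 3Q)q_D - 54q_D.
∂π_D/∂q_D = 119 - 3q_C - 6q_D = 0 gives the reaction function q_D = (119 - 3q_C)/6.
The leader anticipates this reaction. Substituting into P = 173 - 3Q gives P = 227/2 - (3/2)q_C, so π_C = (227/2 - (3/2)q_C)q_C - 54q_C.
Leader FOC: 119/2 - 3q_C = 0, so q_C = 119/6.
Then q_D = (119 - 3·(119/6))/6 = 119/12.

9.92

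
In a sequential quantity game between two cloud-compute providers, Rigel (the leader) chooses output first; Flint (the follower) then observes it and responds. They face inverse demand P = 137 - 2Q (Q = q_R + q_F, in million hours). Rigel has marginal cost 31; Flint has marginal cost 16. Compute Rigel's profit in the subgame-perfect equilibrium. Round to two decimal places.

The follower Flint best-responds to any q_R: π_F = (137 - 2Q)q_F - 16q_F.
Follower FOC: 121 - 2q_R - 4q_F = 0, so q_F(q_R) = (121 - 2q_R)/4.
The leader anticipates this reaction. Substituting into P = 137 - 2Q gives P = 153/2 - q_R, so π_R = (153/2 - q_R)q_R - 31q_R.
Maximising: ∂π_R/∂q_R = 91/2 - 2q_R = 0, giving q_R = 91/4.
Then q_F = (121 - 2·(91/4))/4 = 151/8.
Price P = 137 - 2·(333/8) = 215/4.
Rigel's profit: (215/4 - 31)·(91/4) = 517.5625.

517.56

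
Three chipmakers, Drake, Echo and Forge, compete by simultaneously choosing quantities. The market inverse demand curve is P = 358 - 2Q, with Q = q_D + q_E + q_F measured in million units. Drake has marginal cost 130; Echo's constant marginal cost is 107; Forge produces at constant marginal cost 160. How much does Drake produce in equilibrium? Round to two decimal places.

Drake's profit: π_D = (358 - 2Q)q_D - (130q_D). Setting ∂π_D/∂q_D = 0: 228 - 4q_D - 2(q_E + q_F) = 0.
Echo's first-order condition: 251 - 4q_E - 2(q_D + q_F) = 0.
Forge's first-order condition: 198 - 4q_F - 2(q_D + q_E) = 0.
Summing all 3 equations gives 677 − 8Q = 0, hence Q = 677/8.
Back-substituting: q_D = (228 − 677/4)/2 = 235/8, q_E = (251 − 677/4)/2 = 327/8, q_F = (198 − 677/4)/2 = 115/8.

29.38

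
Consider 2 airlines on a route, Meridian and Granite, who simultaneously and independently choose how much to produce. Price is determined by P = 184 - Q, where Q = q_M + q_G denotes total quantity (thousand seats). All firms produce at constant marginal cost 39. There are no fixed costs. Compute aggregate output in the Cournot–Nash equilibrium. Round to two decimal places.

96.67

Each firm earns π_i = (184 - Q)q_i - 39q_i.
Setting ∂π_i/∂q_i = 0 with rivals' quantities fixed: 145 - 2q_i - q_j = 0.
By symmetry each firm produces the same amount; substituting q_j = q_i yields q_i = 145/3.
Total output Q = 145/3 + 145/3 = 290/3.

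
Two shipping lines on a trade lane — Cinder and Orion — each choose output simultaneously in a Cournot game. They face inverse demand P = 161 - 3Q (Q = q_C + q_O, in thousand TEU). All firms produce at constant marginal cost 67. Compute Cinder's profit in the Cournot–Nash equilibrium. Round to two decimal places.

327.26

A representative firm's profit is π_i = q_i(161 - 3Q) - 67q_i.
Setting ∂π_i/∂q_i = 0 with rivals' quantities fixed: 94 - 6q_i - 3q_j = 0.
By symmetry each firm produces the same amount; substituting q_j = q_i yields q_i = 94/9.
Price P = 161 - 3·(188/9) = 295/3.
Cinder's profit: (295/3 - 67)·(94/9) = 327.2593.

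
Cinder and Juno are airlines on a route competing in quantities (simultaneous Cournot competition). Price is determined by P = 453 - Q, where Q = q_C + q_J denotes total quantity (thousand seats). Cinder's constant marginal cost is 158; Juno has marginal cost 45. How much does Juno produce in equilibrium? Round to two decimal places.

Cinder's profit: π_C = (453 - Q)q_C - (158q_C). Setting ∂π_C/∂q_C = 0: 295 - 2q_C - (q_J) = 0.
Juno's first-order condition: 408 - 2q_J - (q_C) = 0.
Best responses: q_C = (295 - q_J)/2, q_J = (408 - q_C)/2.
Solving the pair: q_C = 182/3, q_J = 521/3.

173.67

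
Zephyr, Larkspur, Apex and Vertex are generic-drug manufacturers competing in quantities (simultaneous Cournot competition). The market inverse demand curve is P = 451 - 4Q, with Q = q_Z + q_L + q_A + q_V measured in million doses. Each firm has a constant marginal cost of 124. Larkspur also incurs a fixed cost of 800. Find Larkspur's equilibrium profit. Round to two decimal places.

Each firm earns π_i = (451 - 4Q)q_i - 124q_i.
Setting ∂π_i/∂q_i = 0 with rivals' quantities fixed: 327 - 8q_i - 4·Σ_{j≠i} q_j = 0.
By symmetry each firm produces the same amount; substituting Σ_{j≠i} q_j = 3q_i yields q_i = 327/20.
Price P = 451 - 4·(327/5) = 947/5.
Larkspur's profit: (947/5 - 124)·(327/20) - 800 = 269.2900.

269.29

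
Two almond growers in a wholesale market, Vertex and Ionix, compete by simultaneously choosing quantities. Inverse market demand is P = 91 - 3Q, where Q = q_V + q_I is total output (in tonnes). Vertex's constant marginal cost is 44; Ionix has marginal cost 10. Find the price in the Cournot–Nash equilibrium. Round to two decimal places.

Vertex's profit: π_V = (91 - 3Q)q_V - (44q_V). Setting ∂π_V/∂q_V = 0: 47 - 6q_V - 3(q_I) = 0.
Ionix's first-order condition: 81 - 6q_I - 3(q_V) = 0.
So q_V = (47 - 3q_I)/6 and q_I = (81 - 3q_V)/6.
Substituting one into the other gives q_V = 13/9 and q_I = 115/9.
Total output Q = 128/9, so price P = 91 - 3·(128/9) = 145/3.

48.33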